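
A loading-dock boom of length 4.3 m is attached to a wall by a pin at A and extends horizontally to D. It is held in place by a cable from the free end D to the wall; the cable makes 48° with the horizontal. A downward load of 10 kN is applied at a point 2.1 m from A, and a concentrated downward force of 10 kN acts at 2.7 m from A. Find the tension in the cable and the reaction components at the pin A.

ΣM about A: T·sin48°·4.3 − 10·2.1 − 10·2.7 = 0 → T = 48/(4.3·0.743145) = 15.021 ≈ 15.02 kN.
ΣF_x = 0: A_x − T·cos48° = 0 → A_x = 15.021 × 0.669131 = 10.05 kN.
ΣF_y = 0: A_y + T·sin48° − 10 − 10 = 0 → A_y = 20 − 15.021 × 0.743145 = 8.837 kN.

T = 15.02 kN, A_x = 10.05 kN, A_y = 8.837 kN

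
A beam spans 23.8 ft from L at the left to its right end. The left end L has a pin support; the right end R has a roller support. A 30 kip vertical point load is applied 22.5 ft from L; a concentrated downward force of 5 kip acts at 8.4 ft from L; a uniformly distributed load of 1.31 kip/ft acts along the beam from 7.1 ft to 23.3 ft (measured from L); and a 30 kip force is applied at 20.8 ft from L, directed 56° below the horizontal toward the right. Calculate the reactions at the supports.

Resultant of the distributed load: 1.31 × 16.2 = 21.222 kip at 15.2 ft from L.
ΣM about L: R_y·23.8 − 30·22.5 − 5·8.4 − (1.31·16.2)·15.2 − 30·sin56°·20.8 = 0 → R_y = 1556.89/23.8 = 65.4155 ≈ 65.42 kip.
ΣF_y = 0: L_y + 65.4155 − 30 − 5 − 1.31·16.2 − 30·sin56° = 0 → L_y = 15.68 kip.
ΣF_x = 0: L_x + 30·cos56° = 0 → L_x = -16.78 kip.

L_x = -16.78 kip, L_y = 15.68 kip, R_y = 65.42 kip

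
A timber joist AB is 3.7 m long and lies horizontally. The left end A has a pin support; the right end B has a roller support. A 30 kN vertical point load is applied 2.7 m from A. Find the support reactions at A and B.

A_x = 0, A_y = 8.108 kN, B_y = 21.89 kN

Moments about A: B_y·3.7 − 30·2.7 = 0 → B_y = 81/3.7 = 21.8919 ≈ 21.89 kN.
ΣF_y = 0: A_y + 21.8919 − 30 = 0 → A_y = 8.108 kN.
ΣF_x = 0: no horizontal applied forces, so A_x = 0.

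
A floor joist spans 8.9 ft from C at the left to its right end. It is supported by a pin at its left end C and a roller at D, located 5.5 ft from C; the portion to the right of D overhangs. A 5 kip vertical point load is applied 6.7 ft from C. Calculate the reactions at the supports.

Taking moments about C: D_y·5.5 − 5·6.7 = 0 → D_y = 33.5/5.5 = 6.09091 ≈ 6.091 kip.
ΣF_y = 0: C_y + 6.09091 − 5 = 0 → C_y = -1.091 kip.
ΣF_x = 0: no horizontal applied forces, so C_x = 0.

C_x = 0, C_y = -1.091 kip, D_y = 6.091 kip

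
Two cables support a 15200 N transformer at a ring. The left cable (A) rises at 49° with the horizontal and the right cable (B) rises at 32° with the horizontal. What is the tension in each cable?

ΣF_x = 0: −T_A·cos49° + T_B·cos32° = 0 → T_B = 0.773611·T_A.
ΣF_y = 0: T_A·sin49° + T_B·sin32° = 15200.
Substitute: T_A·(0.75471 + 0.773611·0.529919) = 15200 → T_A = 13051 ≈ 13050 N.
Then T_B = 0.773611 × 13051 = 10100 N.

T_A = 13050 N, T_B = 10100 N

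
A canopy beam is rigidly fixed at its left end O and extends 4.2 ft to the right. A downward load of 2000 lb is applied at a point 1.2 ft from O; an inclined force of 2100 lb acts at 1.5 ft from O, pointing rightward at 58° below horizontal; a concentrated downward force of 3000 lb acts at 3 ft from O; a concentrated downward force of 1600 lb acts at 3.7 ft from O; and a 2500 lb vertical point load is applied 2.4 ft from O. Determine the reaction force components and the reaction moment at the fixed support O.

ΣF_x = 0: O_x + 2100·cos58° = 0 → O_x = -1113 lb.
ΣF_y = 0: O_y − 2000 − 2100·sin58° − 3000 − 1600 − 2500 = 0 → O_y = 10880 lb.
ΣM about O: M_O − 2000·1.2 − 2100·sin58°·1.5 − 3000·3 − 1600·3.7 − 2500·2.4 = 0 → M_O = 25990 lb·ft.

O_x = -1113 lb, O_y = 10880 lb, M_O = 25990 lb·ft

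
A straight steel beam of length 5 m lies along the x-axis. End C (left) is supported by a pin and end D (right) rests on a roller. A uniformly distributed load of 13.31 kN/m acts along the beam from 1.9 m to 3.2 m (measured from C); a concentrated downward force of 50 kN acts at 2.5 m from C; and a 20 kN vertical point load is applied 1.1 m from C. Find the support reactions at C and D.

C_x = 0, C_y = 49.08 kN, D_y = 38.22 kN

Resultant of the distributed load: 13.31 × 1.3 = 17.303 kN at 2.55 m from C.
Taking moments about C: D_y·5 − (13.31·1.3)·2.55 − 50·2.5 − 20·1.1 = 0 → D_y = 191.12265/5 = 38.2245 ≈ 38.22 kN.
ΣF_y = 0: C_y + 38.2245 − 13.31·1.3 − 50 − 20 = 0 → C_y = 49.08 kN.
ΣF_x = 0: no horizontal applied forces, so C_x = 0.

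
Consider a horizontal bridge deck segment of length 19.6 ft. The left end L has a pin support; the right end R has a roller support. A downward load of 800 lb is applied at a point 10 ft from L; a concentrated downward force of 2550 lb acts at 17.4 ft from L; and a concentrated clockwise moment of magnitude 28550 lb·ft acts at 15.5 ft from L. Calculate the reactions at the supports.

L_x = 0, L_y = -778.6 lb, R_y = 4129 lb

ΣM about L: R_y·19.6 − 800·10 − 2550·17.4 − 28550 = 0 → R_y = 80920/19.6 = 4128.57 ≈ 4129 lb.
ΣF_y = 0: L_y + 4128.57 − 800 − 2550 = 0 → L_y = -778.6 lb.
ΣF_x = 0: no horizontal applied forces, so L_x = 0.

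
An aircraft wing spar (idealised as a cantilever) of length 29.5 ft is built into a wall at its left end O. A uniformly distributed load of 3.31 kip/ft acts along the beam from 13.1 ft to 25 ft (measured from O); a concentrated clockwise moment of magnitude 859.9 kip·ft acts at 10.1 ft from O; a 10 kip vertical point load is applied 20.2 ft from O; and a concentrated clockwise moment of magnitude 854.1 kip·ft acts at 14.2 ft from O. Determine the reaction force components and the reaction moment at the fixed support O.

O_x = 0, O_y = 49.39 kip, M_O = 2666 kip·ft

Resultant of the distributed load: 3.31 × 11.9 = 39.389 kip at 19.05 ft from O.
ΣF_x = 0: O_x = 0.
ΣF_y = 0: O_y − 3.31·11.9 − 10 = 0 → O_y = 49.39 kip.
ΣM about O: M_O − (3.31·11.9)·19.05 − 859.9 − 10·20.2 − 854.1 = 0 → M_O = 2666 kip·ft.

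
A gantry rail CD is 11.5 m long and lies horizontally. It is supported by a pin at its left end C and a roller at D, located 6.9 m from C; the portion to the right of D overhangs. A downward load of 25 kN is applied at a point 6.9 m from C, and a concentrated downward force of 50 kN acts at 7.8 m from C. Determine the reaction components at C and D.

Taking moments about C: D_y·6.9 − 25·6.9 − 50·7.8 = 0 → D_y = 562.5/6.9 = 81.5217 ≈ 81.52 kN.
ΣF_y = 0: C_y + 81.5217 − 25 − 50 = 0 → C_y = -6.522 kN.
ΣF_x = 0: no horizontal applied forces, so C_x = 0.

C_x = 0, C_y = -6.522 kN, D_y = 81.52 kN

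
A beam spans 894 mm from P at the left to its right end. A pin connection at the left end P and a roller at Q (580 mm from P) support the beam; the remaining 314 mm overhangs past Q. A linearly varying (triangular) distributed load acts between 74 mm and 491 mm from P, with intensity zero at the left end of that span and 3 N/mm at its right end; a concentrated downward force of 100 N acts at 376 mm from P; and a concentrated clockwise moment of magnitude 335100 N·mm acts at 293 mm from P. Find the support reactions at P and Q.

P_x = 0, P_y = -296.7 N, Q_y = 1022 N

Resultant of the triangular load: ½ × 3 × 417 = 625.5 N, acting at 352 mm from P (one-third of the span from the peak).
ΣM about P: Q_y·580 − (½·3·417)·352 − 100·376 − 335100 = 0 → Q_y = 592876/580 = 1022.2 ≈ 1022 N.
ΣF_y = 0: P_y + 1022.2 − ½·3·417 − 100 = 0 → P_y = -296.7 N.
ΣF_x = 0: no horizontal applied forces, so P_x = 0.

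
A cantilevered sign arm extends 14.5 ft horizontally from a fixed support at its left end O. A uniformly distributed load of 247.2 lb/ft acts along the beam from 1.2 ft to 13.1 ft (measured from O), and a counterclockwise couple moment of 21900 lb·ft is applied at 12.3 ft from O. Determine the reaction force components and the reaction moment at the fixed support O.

Resultant of the distributed load: 247.2 × 11.9 = 2941.68 lb at 7.15 ft from O.
ΣF_x = 0: O_x = 0.
ΣF_y = 0: O_y − 247.2·11.9 = 0 → O_y = 2942 lb.
ΣM about O: M_O − (247.2·11.9)·7.15 + 21900 = 0 → M_O = -867.0 lb·ft.

O_x = 0, O_y = 2942 lb, M_O = -867.0 lb·ft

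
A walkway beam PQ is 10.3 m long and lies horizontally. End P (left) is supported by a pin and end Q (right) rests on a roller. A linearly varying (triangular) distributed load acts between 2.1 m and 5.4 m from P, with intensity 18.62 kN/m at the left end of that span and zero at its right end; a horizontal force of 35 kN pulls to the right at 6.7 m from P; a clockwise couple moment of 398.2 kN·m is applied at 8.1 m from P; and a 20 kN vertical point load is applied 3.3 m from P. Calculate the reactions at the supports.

P_x = -35.00 kN, P_y = -3.890 kN, Q_y = 54.61 kN

Resultant of the triangular load: ½ × 18.62 × 3.3 = 30.723 kN, acting at 3.2 m from P (one-third of the span from the peak).
ΣM about P: Q_y·10.3 − (½·18.62·3.3)·3.2 − 398.2 − 20·3.3 = 0 → Q_y = 562.5136/10.3 = 54.613 ≈ 54.61 kN.
ΣF_y = 0: P_y + 54.613 − ½·18.62·3.3 − 20 = 0 → P_y = -3.890 kN.
ΣF_x = 0: P_x + 35 = 0 → P_x = -35.00 kN.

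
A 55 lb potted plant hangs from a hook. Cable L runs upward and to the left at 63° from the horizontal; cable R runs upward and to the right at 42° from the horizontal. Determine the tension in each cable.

ΣF_x = 0: −T_L·cos63° + T_R·cos42° = 0 → T_R = 0.610904·T_L.
ΣF_y = 0: T_L·sin63° + T_R·sin42° = 55.
Substitute: T_L·(0.891007 + 0.610904·0.669131) = 55 → T_L = 42.3148 ≈ 42.31 lb.
Then T_R = 0.610904 × 42.3148 = 25.85 lb.

T_L = 42.31 lb, T_R = 25.85 lb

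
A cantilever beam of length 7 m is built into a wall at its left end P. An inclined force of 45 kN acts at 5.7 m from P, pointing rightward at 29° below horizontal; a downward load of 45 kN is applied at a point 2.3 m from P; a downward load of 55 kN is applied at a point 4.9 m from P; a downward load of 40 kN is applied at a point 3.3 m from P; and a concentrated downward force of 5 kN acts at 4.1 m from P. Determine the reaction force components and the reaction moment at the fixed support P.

P_x = -39.36 kN, P_y = 166.8 kN, M_P = 649.9 kN·m

ΣF_x = 0: P_x + 45·cos29° = 0 → P_x = -39.36 kN.
ΣF_y = 0: P_y − 45·sin29° − 45 − 55 − 40 − 5 = 0 → P_y = 166.8 kN.
ΣM about P: M_P − 45·sin29°·5.7 − 45·2.3 − 55·4.9 − 40·3.3 − 5·4.1 = 0 → M_P = 649.9 kN·m.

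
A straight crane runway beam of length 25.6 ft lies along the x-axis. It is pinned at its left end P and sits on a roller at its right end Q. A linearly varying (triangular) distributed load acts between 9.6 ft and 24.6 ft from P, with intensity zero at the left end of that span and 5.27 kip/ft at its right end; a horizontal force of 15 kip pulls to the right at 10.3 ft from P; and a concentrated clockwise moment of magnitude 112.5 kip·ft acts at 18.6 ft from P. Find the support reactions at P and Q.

P_x = -15.00 kip, P_y = 4.869 kip, Q_y = 34.66 kip

Resultant of the triangular load: ½ × 5.27 × 15 = 39.525 kip, acting at 19.6 ft from P (one-third of the span from the peak).
Taking moments about P: Q_y·25.6 − (½·5.27·15)·19.6 − 112.5 = 0 → Q_y = 887.19/25.6 = 34.6559 ≈ 34.66 kip.
ΣF_y = 0: P_y + 34.6559 − ½·5.27·15 = 0 → P_y = 4.869 kip.
ΣF_x = 0: P_x + 15 = 0 → P_x = -15.00 kip.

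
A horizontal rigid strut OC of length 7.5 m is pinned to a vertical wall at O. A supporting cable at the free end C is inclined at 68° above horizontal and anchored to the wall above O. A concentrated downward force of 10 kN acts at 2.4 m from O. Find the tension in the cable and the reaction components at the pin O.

T = 3.451 kN, O_x = 1.293 kN, O_y = 6.800 kN

ΣM about O: T·sin68°·7.5 − 10·2.4 = 0 → T = 24/(7.5·0.927184) = 3.45131 ≈ 3.451 kN.
ΣF_x = 0: O_x − T·cos68° = 0 → O_x = 3.45131 × 0.374607 = 1.293 kN.
ΣF_y = 0: O_y + T·sin68° − 10 = 0 → O_y = 10 − 3.45131 × 0.927184 = 6.800 kN.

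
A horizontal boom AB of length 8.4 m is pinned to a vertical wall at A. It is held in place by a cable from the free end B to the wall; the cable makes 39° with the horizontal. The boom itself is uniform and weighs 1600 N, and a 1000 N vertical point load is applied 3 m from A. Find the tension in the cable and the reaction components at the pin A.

T = 1839 N, A_x = 1429 N, A_y = 1443 N

ΣM about A: T·sin39°·8.4 − 1600·4.2 − 1000·3 = 0 → T = 9720/(8.4·0.62932) = 1838.72 ≈ 1839 N.
ΣF_x = 0: A_x − T·cos39° = 0 → A_x = 1838.72 × 0.777146 = 1429 N.
ΣF_y = 0: A_y + T·sin39° − 1600 − 1000 = 0 → A_y = 2600 − 1838.72 × 0.62932 = 1443 N.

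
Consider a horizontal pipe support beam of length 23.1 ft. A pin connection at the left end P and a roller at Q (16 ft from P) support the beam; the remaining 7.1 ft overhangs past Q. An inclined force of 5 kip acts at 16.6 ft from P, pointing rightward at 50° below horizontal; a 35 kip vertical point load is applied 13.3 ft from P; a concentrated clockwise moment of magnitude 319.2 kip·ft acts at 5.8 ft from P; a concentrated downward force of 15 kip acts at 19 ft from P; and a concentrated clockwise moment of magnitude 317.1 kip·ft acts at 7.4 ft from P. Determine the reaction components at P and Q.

Moments about P: Q_y·16 − 5·sin50°·16.6 − 35·13.3 − 319.2 − 15·19 − 317.1 = 0 → Q_y = 1450.38/16 = 90.6488 ≈ 90.65 kip.
ΣF_y = 0: P_y + 90.6488 − 5·sin50° − 35 − 15 = 0 → P_y = -36.82 kip.
ΣF_x = 0: P_x + 5·cos50° = 0 → P_x = -3.214 kip.

P_x = -3.214 kip, P_y = -36.82 kip, Q_y = 90.65 kip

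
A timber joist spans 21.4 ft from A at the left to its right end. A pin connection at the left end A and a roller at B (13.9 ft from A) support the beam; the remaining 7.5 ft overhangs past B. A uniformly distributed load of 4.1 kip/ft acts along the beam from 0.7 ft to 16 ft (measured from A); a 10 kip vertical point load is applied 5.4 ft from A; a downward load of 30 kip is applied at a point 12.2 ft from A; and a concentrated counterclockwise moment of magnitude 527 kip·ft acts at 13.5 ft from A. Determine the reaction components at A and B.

A_x = 0, A_y = 72.74 kip, B_y = 29.99 kip

Resultant of the distributed load: 4.1 × 15.3 = 62.73 kip at 8.35 ft from A.
ΣM about A: B_y·13.9 − (4.1·15.3)·8.35 − 10·5.4 − 30·12.2 + 527 = 0 → B_y = 416.7955/13.9 = 29.9853 ≈ 29.99 kip.
ΣF_y = 0: A_y + 29.9853 − 4.1·15.3 − 10 − 30 = 0 → A_y = 72.74 kip.
ΣF_x = 0: no horizontal applied forces, so A_x = 0.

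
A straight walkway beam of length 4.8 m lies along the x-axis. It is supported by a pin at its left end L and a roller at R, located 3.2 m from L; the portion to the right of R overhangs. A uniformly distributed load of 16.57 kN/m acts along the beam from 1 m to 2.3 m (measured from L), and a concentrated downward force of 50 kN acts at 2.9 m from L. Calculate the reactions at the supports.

L_x = 0, L_y = 15.12 kN, R_y = 56.42 kN

Resultant of the distributed load: 16.57 × 1.3 = 21.541 kN at 1.65 m from L.
ΣM about L: R_y·3.2 − (16.57·1.3)·1.65 − 50·2.9 = 0 → R_y = 180.54265/3.2 = 56.4196 ≈ 56.42 kN.
ΣF_y = 0: L_y + 56.4196 − 16.57·1.3 − 50 = 0 → L_y = 15.12 kN.
ΣF_x = 0: no horizontal applied forces, so L_x = 0.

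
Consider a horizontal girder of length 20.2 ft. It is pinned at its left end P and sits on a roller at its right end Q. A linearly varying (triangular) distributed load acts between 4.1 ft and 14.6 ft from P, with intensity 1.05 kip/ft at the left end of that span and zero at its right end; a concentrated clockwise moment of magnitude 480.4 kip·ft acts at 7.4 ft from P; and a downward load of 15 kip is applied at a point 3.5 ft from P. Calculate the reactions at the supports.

Resultant of the triangular load: ½ × 1.05 × 10.5 = 5.5125 kip, acting at 7.6 ft from P (one-third of the span from the peak).
ΣM about P: Q_y·20.2 − (½·1.05·10.5)·7.6 − 480.4 − 15·3.5 = 0 → Q_y = 574.795/20.2 = 28.4552 ≈ 28.46 kip.
ΣF_y = 0: P_y + 28.4552 − ½·1.05·10.5 − 15 = 0 → P_y = -7.943 kip.
ΣF_x = 0: no horizontal applied forces, so P_x = 0.

P_x = 0, P_y = -7.943 kip, Q_y = 28.46 kip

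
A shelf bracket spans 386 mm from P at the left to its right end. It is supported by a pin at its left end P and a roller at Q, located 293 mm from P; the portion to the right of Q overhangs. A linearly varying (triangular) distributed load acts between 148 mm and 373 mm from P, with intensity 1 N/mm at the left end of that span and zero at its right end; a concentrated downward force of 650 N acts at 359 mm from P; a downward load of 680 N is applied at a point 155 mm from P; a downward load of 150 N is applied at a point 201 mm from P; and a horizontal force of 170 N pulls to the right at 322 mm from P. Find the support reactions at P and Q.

Resultant of the triangular load: ½ × 1 × 225 = 112.5 N, acting at 223 mm from P (one-third of the span from the peak).
Taking moments about P: Q_y·293 − (½·1·225)·223 − 650·359 − 680·155 − 150·201 = 0 → Q_y = 393987.5/293 = 1344.67 ≈ 1345 N.
ΣF_y = 0: P_y + 1344.67 − ½·1·225 − 650 − 680 − 150 = 0 → P_y = 247.8 N.
ΣF_x = 0: P_x + 170 = 0 → P_x = -170.0 N.

P_x = -170.0 N, P_y = 247.8 N, Q_y = 1345 N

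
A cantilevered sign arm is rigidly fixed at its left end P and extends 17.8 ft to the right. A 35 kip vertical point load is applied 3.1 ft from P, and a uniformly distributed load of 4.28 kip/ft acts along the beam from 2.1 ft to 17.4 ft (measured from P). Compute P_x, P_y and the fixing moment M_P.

Resultant of the distributed load: 4.28 × 15.3 = 65.484 kip at 9.75 ft from P.
ΣF_x = 0: P_x = 0.
ΣF_y = 0: P_y − 35 − 4.28·15.3 = 0 → P_y = 100.5 kip.
ΣM about P: M_P − 35·3.1 − (4.28·15.3)·9.75 = 0 → M_P = 747.0 kip·ft.

P_x = 0, P_y = 100.5 kip, M_P = 747.0 kip·ft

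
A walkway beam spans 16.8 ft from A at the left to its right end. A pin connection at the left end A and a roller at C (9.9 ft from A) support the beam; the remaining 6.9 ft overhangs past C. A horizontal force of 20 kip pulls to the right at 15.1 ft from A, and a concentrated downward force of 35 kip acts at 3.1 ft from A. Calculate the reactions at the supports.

A_x = -20.00 kip, A_y = 24.04 kip, C_y = 10.96 kip

ΣM about A: C_y·9.9 − 35·3.1 = 0 → C_y = 108.5/9.9 = 10.9596 ≈ 10.96 kip.
ΣF_y = 0: A_y + 10.9596 − 35 = 0 → A_y = 24.04 kip.
ΣF_x = 0: A_x + 20 = 0 → A_x = -20.00 kip.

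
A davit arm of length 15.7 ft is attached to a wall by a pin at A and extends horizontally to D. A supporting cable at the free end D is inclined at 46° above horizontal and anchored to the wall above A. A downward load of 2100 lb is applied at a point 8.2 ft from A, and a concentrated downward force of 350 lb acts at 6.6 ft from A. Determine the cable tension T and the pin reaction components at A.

ΣM about A: T·sin46°·15.7 − 2100·8.2 − 350·6.6 = 0 → T = 19530/(15.7·0.71934) = 1729.29 ≈ 1729 lb.
ΣF_x = 0: A_x − T·cos46° = 0 → A_x = 1729.29 × 0.694658 = 1201 lb.
ΣF_y = 0: A_y + T·sin46° − 2100 − 350 = 0 → A_y = 2450 − 1729.29 × 0.71934 = 1206 lb.

T = 1729 lb, A_x = 1201 lb, A_y = 1206 lb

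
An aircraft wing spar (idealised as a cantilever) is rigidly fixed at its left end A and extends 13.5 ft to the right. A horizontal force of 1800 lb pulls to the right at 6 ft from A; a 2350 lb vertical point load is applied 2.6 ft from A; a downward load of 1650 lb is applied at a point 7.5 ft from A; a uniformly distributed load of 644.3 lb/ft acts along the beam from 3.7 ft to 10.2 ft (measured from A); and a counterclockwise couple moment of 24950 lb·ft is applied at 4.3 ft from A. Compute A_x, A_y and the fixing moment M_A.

A_x = -1800 lb, A_y = 8188 lb, M_A = 22640 lb·ft

Resultant of the distributed load: 644.3 × 6.5 = 4187.95 lb at 6.95 ft from A.
ΣF_x = 0: A_x + 1800 = 0 → A_x = -1800 lb.
ΣF_y = 0: A_y − 2350 − 1650 − 644.3·6.5 = 0 → A_y = 8188 lb.
ΣM about A: M_A − 2350·2.6 − 1650·7.5 − (644.3·6.5)·6.95 + 24950 = 0 → M_A = 22640 lb·ft.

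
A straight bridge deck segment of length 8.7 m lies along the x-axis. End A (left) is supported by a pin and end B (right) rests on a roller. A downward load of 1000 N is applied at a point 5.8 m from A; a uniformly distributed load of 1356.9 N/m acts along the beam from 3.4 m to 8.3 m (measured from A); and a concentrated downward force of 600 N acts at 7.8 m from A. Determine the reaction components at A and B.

A_x = 0, A_y = 2573 N, B_y = 5675 N

Resultant of the distributed load: 1356.9 × 4.9 = 6648.81 N at 5.85 m from A.
ΣM about A: B_y·8.7 − 1000·5.8 − (1356.9·4.9)·5.85 − 600·7.8 = 0 → B_y = 49375.5385/8.7 = 5675.35 ≈ 5675 N.
ΣF_y = 0: A_y + 5675.35 − 1000 − 1356.9·4.9 − 600 = 0 → A_y = 2573 N.
ΣF_x = 0: no horizontal applied forces, so A_x = 0.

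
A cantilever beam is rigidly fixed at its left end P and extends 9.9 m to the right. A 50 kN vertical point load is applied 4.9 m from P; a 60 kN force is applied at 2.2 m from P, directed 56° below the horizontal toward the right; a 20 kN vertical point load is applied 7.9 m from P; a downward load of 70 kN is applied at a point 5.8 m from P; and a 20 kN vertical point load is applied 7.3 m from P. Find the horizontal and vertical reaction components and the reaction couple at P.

P_x = -33.55 kN, P_y = 209.7 kN, M_P = 1064 kN·m

ΣF_x = 0: P_x + 60·cos56° = 0 → P_x = -33.55 kN.
ΣF_y = 0: P_y − 50 − 60·sin56° − 20 − 70 − 20 = 0 → P_y = 209.7 kN.
ΣM about P: M_P − 50·4.9 − 60·sin56°·2.2 − 20·7.9 − 70·5.8 − 20·7.3 = 0 → M_P = 1064 kN·m.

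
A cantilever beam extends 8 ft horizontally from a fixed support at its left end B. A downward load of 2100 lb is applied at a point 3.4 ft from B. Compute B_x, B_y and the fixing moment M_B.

B_x = 0, B_y = 2100 lb, M_B = 7140 lb·ft

ΣF_x = 0: B_x = 0.
ΣF_y = 0: B_y − 2100 = 0 → B_y = 2100 lb.
ΣM about B: M_B − 2100·3.4 = 0 → M_B = 7140 lb·ft.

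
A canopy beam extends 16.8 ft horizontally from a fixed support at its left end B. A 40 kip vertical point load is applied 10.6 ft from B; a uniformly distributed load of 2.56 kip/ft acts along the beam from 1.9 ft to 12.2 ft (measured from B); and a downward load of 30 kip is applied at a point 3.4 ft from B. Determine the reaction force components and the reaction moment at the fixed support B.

Resultant of the distributed load: 2.56 × 10.3 = 26.368 kip at 7.05 ft from B.
ΣF_x = 0: B_x = 0.
ΣF_y = 0: B_y − 40 − 2.56·10.3 − 30 = 0 → B_y = 96.37 kip.
ΣM about B: M_B − 40·10.6 − (2.56·10.3)·7.05 − 30·3.4 = 0 → M_B = 711.9 kip·ft.

B_x = 0, B_y = 96.37 kip, M_B = 711.9 kip·ft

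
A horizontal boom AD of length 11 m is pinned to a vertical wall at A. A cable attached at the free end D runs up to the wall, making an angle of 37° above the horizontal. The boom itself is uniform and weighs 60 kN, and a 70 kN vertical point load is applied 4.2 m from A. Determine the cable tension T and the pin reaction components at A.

T = 94.26 kN, A_x = 75.28 kN, A_y = 73.27 kN

ΣM about A: T·sin37°·11 − 60·5.5 − 70·4.2 = 0 → T = 624/(11·0.601815) = 94.2603 ≈ 94.26 kN.
ΣF_x = 0: A_x − T·cos37° = 0 → A_x = 94.2603 × 0.798636 = 75.28 kN.
ΣF_y = 0: A_y + T·sin37° − 60 − 70 = 0 → A_y = 130 − 94.2603 × 0.601815 = 73.27 kN.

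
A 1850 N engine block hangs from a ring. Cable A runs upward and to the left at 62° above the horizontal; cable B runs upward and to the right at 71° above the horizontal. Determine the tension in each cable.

T_A = 823.5 N, T_B = 1188 N

ΣF_x = 0: −T_A·cos62° + T_B·cos71° = 0 → T_B = 1.44201·T_A.
ΣF_y = 0: T_A·sin62° + T_B·sin71° = 1850.
Substitute: T_A·(0.882948 + 1.44201·0.945519) = 1850 → T_A = 823.541 ≈ 823.5 N.
Then T_B = 1.44201 × 823.541 = 1188 N.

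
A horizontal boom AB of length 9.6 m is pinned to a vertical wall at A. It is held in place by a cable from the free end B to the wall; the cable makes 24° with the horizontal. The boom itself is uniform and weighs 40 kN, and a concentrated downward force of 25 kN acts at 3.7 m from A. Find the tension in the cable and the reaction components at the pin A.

ΣM about A: T·sin24°·9.6 − 40·4.8 − 25·3.7 = 0 → T = 284.5/(9.6·0.406737) = 72.8614 ≈ 72.86 kN.
ΣF_x = 0: A_x − T·cos24° = 0 → A_x = 72.8614 × 0.913545 = 66.56 kN.
ΣF_y = 0: A_y + T·sin24° − 40 − 25 = 0 → A_y = 65 − 72.8614 × 0.406737 = 35.36 kN.

T = 72.86 kN, A_x = 66.56 kN, A_y = 35.36 kN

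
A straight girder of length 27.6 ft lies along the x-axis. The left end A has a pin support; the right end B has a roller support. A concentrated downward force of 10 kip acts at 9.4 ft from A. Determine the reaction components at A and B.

Taking moments about A: B_y·27.6 − 10·9.4 = 0 → B_y = 94/27.6 = 3.4058 ≈ 3.406 kip.
ΣF_y = 0: A_y + 3.4058 − 10 = 0 → A_y = 6.594 kip.
ΣF_x = 0: no horizontal applied forces, so A_x = 0.

A_x = 0, A_y = 6.594 kip, B_y = 3.406 kip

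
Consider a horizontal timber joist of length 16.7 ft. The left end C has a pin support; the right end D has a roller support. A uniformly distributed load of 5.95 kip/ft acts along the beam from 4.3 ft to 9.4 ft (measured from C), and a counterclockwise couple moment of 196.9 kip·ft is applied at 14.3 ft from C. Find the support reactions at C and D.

C_x = 0, C_y = 29.69 kip, D_y = 0.6565 kip

Resultant of the distributed load: 5.95 × 5.1 = 30.345 kip at 6.85 ft from C.
ΣM about C: D_y·16.7 − (5.95·5.1)·6.85 + 196.9 = 0 → D_y = 10.96325/16.7 = 0.656482 ≈ 0.6565 kip.
ΣF_y = 0: C_y + 0.656482 − 5.95·5.1 = 0 → C_y = 29.69 kip.
ΣF_x = 0: no horizontal applied forces, so C_x = 0.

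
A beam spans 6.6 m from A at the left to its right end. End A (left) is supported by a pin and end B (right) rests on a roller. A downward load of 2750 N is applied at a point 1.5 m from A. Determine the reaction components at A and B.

Taking moments about A: B_y·6.6 − 2750·1.5 = 0 → B_y = 4125/6.6 = 625.0 N.
ΣF_y = 0: A_y + 625 − 2750 = 0 → A_y = 2125 N.
ΣF_x = 0: no horizontal applied forces, so A_x = 0.

A_x = 0, A_y = 2125 N, B_y = 625.0 N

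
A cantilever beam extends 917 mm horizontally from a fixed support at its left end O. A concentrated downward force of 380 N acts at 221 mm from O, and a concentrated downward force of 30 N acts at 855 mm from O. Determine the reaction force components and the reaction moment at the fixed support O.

ΣF_x = 0: O_x = 0.
ΣF_y = 0: O_y − 380 − 30 = 0 → O_y = 410.0 N.
ΣM about O: M_O − 380·221 − 30·855 = 0 → M_O = 109600 N·mm.

O_x = 0, O_y = 410.0 N, M_O = 109600 N·mm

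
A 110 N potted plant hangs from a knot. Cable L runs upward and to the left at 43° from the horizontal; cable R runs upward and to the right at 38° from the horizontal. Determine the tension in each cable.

ΣF_x = 0: −T_L·cos43° + T_R·cos38° = 0 → T_R = 0.928101·T_L.
ΣF_y = 0: T_L·sin43° + T_R·sin38° = 110.
Substitute: T_L·(0.681998 + 0.928101·0.615661) = 110 → T_L = 87.7617 ≈ 87.76 N.
Then T_R = 0.928101 × 87.7617 = 81.45 N.

T_L = 87.76 N, T_R = 81.45 N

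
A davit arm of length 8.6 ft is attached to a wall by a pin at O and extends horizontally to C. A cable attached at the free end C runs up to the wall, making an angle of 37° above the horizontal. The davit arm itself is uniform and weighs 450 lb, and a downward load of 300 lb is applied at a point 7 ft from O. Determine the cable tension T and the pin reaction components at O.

T = 779.6 lb, O_x = 622.6 lb, O_y = 280.8 lb

ΣM about O: T·sin37°·8.6 − 450·4.3 − 300·7 = 0 → T = 4035/(8.6·0.601815) = 779.618 ≈ 779.6 lb.
ΣF_x = 0: O_x − T·cos37° = 0 → O_x = 779.618 × 0.798636 = 622.6 lb.
ΣF_y = 0: O_y + T·sin37° − 450 − 300 = 0 → O_y = 750 − 779.618 × 0.601815 = 280.8 lb.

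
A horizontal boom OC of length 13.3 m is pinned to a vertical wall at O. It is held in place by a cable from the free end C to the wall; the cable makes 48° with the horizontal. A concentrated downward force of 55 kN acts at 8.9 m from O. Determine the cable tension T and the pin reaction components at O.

ΣM about O: T·sin48°·13.3 − 55·8.9 = 0 → T = 489.5/(13.3·0.743145) = 49.5253 ≈ 49.53 kN.
ΣF_x = 0: O_x − T·cos48° = 0 → O_x = 49.5253 × 0.669131 = 33.14 kN.
ΣF_y = 0: O_y + T·sin48° − 55 = 0 → O_y = 55 − 49.5253 × 0.743145 = 18.20 kN.

T = 49.53 kN, O_x = 33.14 kN, O_y = 18.20 kN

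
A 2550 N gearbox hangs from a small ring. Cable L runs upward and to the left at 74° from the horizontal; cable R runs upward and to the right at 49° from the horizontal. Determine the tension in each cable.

ΣF_x = 0: −T_L·cos74° + T_R·cos49° = 0 → T_R = 0.420141·T_L.
ΣF_y = 0: T_L·sin74° + T_R·sin49° = 2550.
Substitute: T_L·(0.961262 + 0.420141·0.75471) = 2550 → T_L = 1994.76 ≈ 1995 N.
Then T_R = 0.420141 × 1994.76 = 838.1 N.

T_L = 1995 N, T_R = 838.1 N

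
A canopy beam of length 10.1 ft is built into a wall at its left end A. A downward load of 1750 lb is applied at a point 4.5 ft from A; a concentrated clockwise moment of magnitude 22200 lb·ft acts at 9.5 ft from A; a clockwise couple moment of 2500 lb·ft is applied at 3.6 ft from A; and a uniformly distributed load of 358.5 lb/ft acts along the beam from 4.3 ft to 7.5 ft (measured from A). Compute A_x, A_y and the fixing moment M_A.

Resultant of the distributed load: 358.5 × 3.2 = 1147.2 lb at 5.9 ft from A.
ΣF_x = 0: A_x = 0.
ΣF_y = 0: A_y − 1750 − 358.5·3.2 = 0 → A_y = 2897 lb.
ΣM about A: M_A − 1750·4.5 − 22200 − 2500 − (358.5·3.2)·5.9 = 0 → M_A = 39340 lb·ft.

A_x = 0, A_y = 2897 lb, M_A = 39340 lb·ft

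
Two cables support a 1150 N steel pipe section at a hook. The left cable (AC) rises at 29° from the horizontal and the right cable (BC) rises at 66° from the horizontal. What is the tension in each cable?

T_AC = 469.5 N, T_BC = 1010 N

ΣF_x = 0: −T_AC·cos29° + T_BC·cos66° = 0 → T_BC = 2.15033·T_AC.
ΣF_y = 0: T_AC·sin29° + T_BC·sin66° = 1150.
Substitute: T_AC·(0.48481 + 2.15033·0.913545) = 1150 → T_AC = 469.535 ≈ 469.5 N.
Then T_BC = 2.15033 × 469.535 = 1010 N.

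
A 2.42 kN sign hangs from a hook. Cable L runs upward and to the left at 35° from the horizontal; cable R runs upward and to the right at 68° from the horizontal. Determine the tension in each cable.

ΣF_x = 0: −T_L·cos35° + T_R·cos68° = 0 → T_R = 2.1867·T_L.
ΣF_y = 0: T_L·sin35° + T_R·sin68° = 2.42.
Substitute: T_L·(0.573576 + 2.1867·0.927184) = 2.42 → T_L = 0.930394 ≈ 0.9304 kN.
Then T_R = 2.1867 × 0.930394 = 2.034 kN.

T_L = 0.9304 kN, T_R = 2.034 kN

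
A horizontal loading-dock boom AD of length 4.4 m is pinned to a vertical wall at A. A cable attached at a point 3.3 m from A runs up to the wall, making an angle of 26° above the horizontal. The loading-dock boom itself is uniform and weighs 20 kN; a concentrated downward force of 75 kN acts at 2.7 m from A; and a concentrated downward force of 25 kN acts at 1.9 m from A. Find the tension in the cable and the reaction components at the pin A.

ΣM about A: T·sin26°·3.3 − 20·2.2 − 75·2.7 − 25·1.9 = 0 → T = 294/(3.3·0.438371) = 203.232 ≈ 203.2 kN.
ΣF_x = 0: A_x − T·cos26° = 0 → A_x = 203.232 × 0.898794 = 182.7 kN.
ΣF_y = 0: A_y + T·sin26° − 20 − 75 − 25 = 0 → A_y = 120 − 203.232 × 0.438371 = 30.91 kN.

T = 203.2 kN, A_x = 182.7 kN, A_y = 30.91 kN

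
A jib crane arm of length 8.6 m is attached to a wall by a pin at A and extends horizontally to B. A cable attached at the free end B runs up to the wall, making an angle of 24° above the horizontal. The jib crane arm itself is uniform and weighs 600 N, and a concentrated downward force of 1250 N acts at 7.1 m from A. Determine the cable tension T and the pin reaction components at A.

ΣM about A: T·sin24°·8.6 − 600·4.3 − 1250·7.1 = 0 → T = 11455/(8.6·0.406737) = 3274.79 ≈ 3275 N.
ΣF_x = 0: A_x − T·cos24° = 0 → A_x = 3274.79 × 0.913545 = 2992 N.
ΣF_y = 0: A_y + T·sin24° − 600 − 1250 = 0 → A_y = 1850 − 3274.79 × 0.406737 = 518.0 N.

T = 3275 N, A_x = 2992 N, A_y = 518.0 N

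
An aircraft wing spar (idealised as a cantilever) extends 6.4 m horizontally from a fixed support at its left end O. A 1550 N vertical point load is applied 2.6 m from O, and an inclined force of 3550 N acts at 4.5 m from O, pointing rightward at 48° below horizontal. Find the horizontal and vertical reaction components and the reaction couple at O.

O_x = -2375 N, O_y = 4188 N, M_O = 15900 N·m

ΣF_x = 0: O_x + 3550·cos48° = 0 → O_x = -2375 N.
ΣF_y = 0: O_y − 1550 − 3550·sin48° = 0 → O_y = 4188 N.
ΣM about O: M_O − 1550·2.6 − 3550·sin48°·4.5 = 0 → M_O = 15900 N·m.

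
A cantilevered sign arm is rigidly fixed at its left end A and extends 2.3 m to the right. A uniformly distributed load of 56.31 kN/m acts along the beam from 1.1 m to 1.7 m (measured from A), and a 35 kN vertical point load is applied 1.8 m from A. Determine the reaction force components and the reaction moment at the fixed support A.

Resultant of the distributed load: 56.31 × 0.6 = 33.786 kN at 1.4 m from A.
ΣF_x = 0: A_x = 0.
ΣF_y = 0: A_y − 56.31·0.6 − 35 = 0 → A_y = 68.79 kN.
ΣM about A: M_A − (56.31·0.6)·1.4 − 35·1.8 = 0 → M_A = 110.3 kN·m.

A_x = 0, A_y = 68.79 kN, M_A = 110.3 kN·m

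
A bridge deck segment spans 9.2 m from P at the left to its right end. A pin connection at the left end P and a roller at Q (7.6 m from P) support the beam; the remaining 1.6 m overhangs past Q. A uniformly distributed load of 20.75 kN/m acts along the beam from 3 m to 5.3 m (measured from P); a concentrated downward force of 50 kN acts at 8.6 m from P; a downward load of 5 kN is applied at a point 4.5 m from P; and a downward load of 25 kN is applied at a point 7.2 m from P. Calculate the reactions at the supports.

Resultant of the distributed load: 20.75 × 2.3 = 47.725 kN at 4.15 m from P.
ΣM about P: Q_y·7.6 − (20.75·2.3)·4.15 − 50·8.6 − 5·4.5 − 25·7.2 = 0 → Q_y = 830.55875/7.6 = 109.284 ≈ 109.3 kN.
ΣF_y = 0: P_y + 109.284 − 20.75·2.3 − 50 − 5 − 25 = 0 → P_y = 18.44 kN.
ΣF_x = 0: no horizontal applied forces, so P_x = 0.

P_x = 0, P_y = 18.44 kN, Q_y = 109.3 kN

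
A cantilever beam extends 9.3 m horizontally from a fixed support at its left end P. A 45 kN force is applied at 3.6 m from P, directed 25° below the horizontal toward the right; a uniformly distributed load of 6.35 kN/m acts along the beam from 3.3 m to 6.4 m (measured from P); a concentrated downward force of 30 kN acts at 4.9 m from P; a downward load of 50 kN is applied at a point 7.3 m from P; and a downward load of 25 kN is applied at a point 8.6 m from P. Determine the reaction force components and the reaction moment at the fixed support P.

Resultant of the distributed load: 6.35 × 3.1 = 19.685 kN at 4.85 m from P.
ΣF_x = 0: P_x + 45·cos25° = 0 → P_x = -40.78 kN.
ΣF_y = 0: P_y − 45·sin25° − 6.35·3.1 − 30 − 50 − 25 = 0 → P_y = 143.7 kN.
ΣM about P: M_P − 45·sin25°·3.6 − (6.35·3.1)·4.85 − 30·4.9 − 50·7.3 − 25·8.6 = 0 → M_P = 890.9 kN·m.

P_x = -40.78 kN, P_y = 143.7 kN, M_P = 890.9 kN·m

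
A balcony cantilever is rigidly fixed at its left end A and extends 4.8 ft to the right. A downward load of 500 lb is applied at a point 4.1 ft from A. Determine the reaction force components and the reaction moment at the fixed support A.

ΣF_x = 0: A_x = 0.
ΣF_y = 0: A_y − 500 = 0 → A_y = 500.0 lb.
ΣM about A: M_A − 500·4.1 = 0 → M_A = 2050 lb·ft.

A_x = 0, A_y = 500.0 lb, M_A = 2050 lb·ft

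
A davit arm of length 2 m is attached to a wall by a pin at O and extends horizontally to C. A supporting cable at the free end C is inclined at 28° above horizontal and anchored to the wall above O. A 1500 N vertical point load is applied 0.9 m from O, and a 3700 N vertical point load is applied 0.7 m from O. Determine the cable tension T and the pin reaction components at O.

ΣM about O: T·sin28°·2 − 1500·0.9 − 3700·0.7 = 0 → T = 3940/(2·0.469472) = 4196.2 ≈ 4196 N.
ΣF_x = 0: O_x − T·cos28° = 0 → O_x = 4196.2 × 0.882948 = 3705 N.
ΣF_y = 0: O_y + T·sin28° − 1500 − 3700 = 0 → O_y = 5200 − 4196.2 × 0.469472 = 3230 N.

T = 4196 N, O_x = 3705 N, O_y = 3230 N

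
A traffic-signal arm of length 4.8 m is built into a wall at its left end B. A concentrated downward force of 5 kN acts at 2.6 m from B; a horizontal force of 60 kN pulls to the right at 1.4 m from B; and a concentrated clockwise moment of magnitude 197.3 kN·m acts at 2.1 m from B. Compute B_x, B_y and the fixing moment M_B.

B_x = -60.00 kN, B_y = 5.000 kN, M_B = 210.3 kN·m

ΣF_x = 0: B_x + 60 = 0 → B_x = -60.00 kN.
ΣF_y = 0: B_y − 5 = 0 → B_y = 5.000 kN.
ΣM about B: M_B − 5·2.6 − 197.3 = 0 → M_B = 210.3 kN·m.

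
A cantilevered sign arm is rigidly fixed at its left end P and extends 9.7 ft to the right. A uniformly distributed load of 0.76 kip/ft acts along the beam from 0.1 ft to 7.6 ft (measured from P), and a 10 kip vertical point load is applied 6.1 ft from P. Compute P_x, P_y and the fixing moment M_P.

P_x = 0, P_y = 15.70 kip, M_P = 82.94 kip·ft

Resultant of the distributed load: 0.76 × 7.5 = 5.7 kip at 3.85 ft from P.
ΣF_x = 0: P_x = 0.
ΣF_y = 0: P_y − 0.76·7.5 − 10 = 0 → P_y = 15.70 kip.
ΣM about P: M_P − (0.76·7.5)·3.85 − 10·6.1 = 0 → M_P = 82.94 kip·ft.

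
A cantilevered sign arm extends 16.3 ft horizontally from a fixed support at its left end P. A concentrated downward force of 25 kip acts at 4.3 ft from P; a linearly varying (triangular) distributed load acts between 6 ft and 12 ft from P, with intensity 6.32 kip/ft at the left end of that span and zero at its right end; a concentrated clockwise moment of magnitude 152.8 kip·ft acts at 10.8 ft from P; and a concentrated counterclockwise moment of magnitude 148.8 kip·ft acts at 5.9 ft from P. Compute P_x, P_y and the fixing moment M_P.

P_x = 0, P_y = 43.96 kip, M_P = 263.2 kip·ft

Resultant of the triangular load: ½ × 6.32 × 6 = 18.96 kip, acting at 8 ft from P (one-third of the span from the peak).
ΣF_x = 0: P_x = 0.
ΣF_y = 0: P_y − 25 − ½·6.32·6 = 0 → P_y = 43.96 kip.
ΣM about P: M_P − 25·4.3 − (½·6.32·6)·8 − 152.8 + 148.8 = 0 → M_P = 263.2 kip·ft.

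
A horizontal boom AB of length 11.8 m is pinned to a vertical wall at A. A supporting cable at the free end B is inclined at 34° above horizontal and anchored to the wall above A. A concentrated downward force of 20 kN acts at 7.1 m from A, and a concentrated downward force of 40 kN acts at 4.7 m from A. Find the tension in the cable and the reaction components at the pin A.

ΣM about A: T·sin34°·11.8 − 20·7.1 − 40·4.7 = 0 → T = 330/(11.8·0.559193) = 50.0115 ≈ 50.01 kN.
ΣF_x = 0: A_x − T·cos34° = 0 → A_x = 50.0115 × 0.829038 = 41.46 kN.
ΣF_y = 0: A_y + T·sin34° − 20 − 40 = 0 → A_y = 60 − 50.0115 × 0.559193 = 32.03 kN.

T = 50.01 kN, A_x = 41.46 kN, A_y = 32.03 kN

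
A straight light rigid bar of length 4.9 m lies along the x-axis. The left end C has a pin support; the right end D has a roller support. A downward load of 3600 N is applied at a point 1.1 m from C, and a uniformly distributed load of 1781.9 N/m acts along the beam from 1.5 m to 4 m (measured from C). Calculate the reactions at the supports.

C_x = 0, C_y = 4746 N, D_y = 3308 N

Resultant of the distributed load: 1781.9 × 2.5 = 4454.75 N at 2.75 m from C.
Moments about C: D_y·4.9 − 3600·1.1 − (1781.9·2.5)·2.75 = 0 → D_y = 16210.5625/4.9 = 3308.28 ≈ 3308 N.
ΣF_y = 0: C_y + 3308.28 − 3600 − 1781.9·2.5 = 0 → C_y = 4746 N.
ΣF_x = 0: no horizontal applied forces, so C_x = 0.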